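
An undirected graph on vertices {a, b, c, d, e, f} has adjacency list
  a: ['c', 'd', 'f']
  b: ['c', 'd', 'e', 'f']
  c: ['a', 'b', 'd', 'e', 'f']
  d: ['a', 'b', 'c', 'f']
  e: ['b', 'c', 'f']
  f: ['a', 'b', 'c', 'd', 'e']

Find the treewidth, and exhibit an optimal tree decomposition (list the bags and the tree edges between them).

Treewidth 3.
One such decomposition:
Bags: B1 = {b, c, e, f}  B2 = {b, c, d, f}  B3 = {a, c, d, f}
Tree: B1–B2, B2–B3

Every bag has size at most 4, so the width is 4 − 1 = 3 and tw(G) ≤ 3. For the lower bound, the 4 vertices {a, c, d, f} are pairwise adjacent, and any tree decomposition puts a clique entirely inside one bag — forcing width ≥ 3. Combining the bounds, tw(G) = 3.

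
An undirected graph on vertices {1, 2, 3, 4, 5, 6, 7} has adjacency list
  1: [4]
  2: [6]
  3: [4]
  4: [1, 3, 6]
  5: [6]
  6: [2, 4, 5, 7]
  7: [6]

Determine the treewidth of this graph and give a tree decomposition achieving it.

Each bag holds 2 vertices, so the decomposition has width 1, which upper-bounds the treewidth. Any graph with an edge has treewidth ≥ 1, and G has the edge 2–6. Therefore the treewidth is 1.

Treewidth 1.
One optimal decomposition is:
Bags: B1 = {2, 6}  B2 = {5, 6}  B3 = {6, 7}  B4 = {4, 6}  B5 = {3, 4}  B6 = {1, 4}
Tree: B1–B2, B1–B3, B1–B4, B4–B5, B5–B6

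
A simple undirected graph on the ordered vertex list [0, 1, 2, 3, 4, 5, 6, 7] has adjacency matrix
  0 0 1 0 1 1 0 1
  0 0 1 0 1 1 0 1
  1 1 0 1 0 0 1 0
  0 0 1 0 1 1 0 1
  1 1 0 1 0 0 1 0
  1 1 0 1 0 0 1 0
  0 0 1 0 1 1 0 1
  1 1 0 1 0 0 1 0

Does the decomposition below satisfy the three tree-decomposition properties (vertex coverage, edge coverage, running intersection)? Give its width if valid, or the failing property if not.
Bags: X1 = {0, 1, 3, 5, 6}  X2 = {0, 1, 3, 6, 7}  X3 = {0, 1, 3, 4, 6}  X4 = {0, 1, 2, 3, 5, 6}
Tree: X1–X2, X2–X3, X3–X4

No — bags containing vertex 5 are not connected in the tree.

A tree decomposition must satisfy three properties: every vertex lies in some bag; for every edge, both endpoints lie together in some bag; and for every vertex, the bags containing it form a connected subtree. Here bags containing vertex 5 are not connected in the tree, so the decomposition is invalid.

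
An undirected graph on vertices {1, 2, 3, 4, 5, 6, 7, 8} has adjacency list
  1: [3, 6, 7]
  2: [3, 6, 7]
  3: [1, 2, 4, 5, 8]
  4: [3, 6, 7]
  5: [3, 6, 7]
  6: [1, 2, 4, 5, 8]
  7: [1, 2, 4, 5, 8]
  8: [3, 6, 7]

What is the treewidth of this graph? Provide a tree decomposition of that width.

The largest bag has 4 vertices, giving width 3; this decomposition certifies tw(G) ≤ 3. For the lower bound: the 4 vertex sets {2,3}, {6,8}, {7}, {4} are disjoint, each induces a connected subgraph, and every pair is joined by at least one edge of G. Contracting each set to a single vertex therefore yields K_{4} as a minor, and since treewidth is minor-monotone, tw(G) ≥ tw(K_{4}) = 3. Hence tw(G) = 3 exactly.

Treewidth 3.
One optimal decomposition is:
Bags: B1 = {2, 3, 6, 7}  B2 = {3, 6, 7, 8}  B3 = {3, 4, 6, 7}  B4 = {3, 5, 6, 7}  B5 = {1, 3, 6, 7}
Tree: B1–B2, B2–B3, B3–B4, B4–B5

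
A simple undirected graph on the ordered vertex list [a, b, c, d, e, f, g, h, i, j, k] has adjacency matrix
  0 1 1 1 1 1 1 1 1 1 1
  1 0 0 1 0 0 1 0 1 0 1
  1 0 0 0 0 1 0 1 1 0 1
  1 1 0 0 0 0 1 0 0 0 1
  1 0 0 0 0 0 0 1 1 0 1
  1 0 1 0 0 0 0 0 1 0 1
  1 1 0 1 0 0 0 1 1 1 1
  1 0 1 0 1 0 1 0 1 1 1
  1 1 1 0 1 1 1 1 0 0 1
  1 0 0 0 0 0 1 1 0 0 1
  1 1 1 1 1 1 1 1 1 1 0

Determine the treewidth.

A width-4 tree decomposition is:
Bags: B1 = {a, g, h, j, k}  B2 = {a, g, h, i, k}  B3 = {a, b, g, i, k}  B4 = {a, c, h, i, k}  B5 = {a, c, f, i, k}  B6 = {a, e, h, i, k}  B7 = {a, b, d, g, k}
Tree: B1–B2, B2–B3, B2–B4, B4–B5, B2–B6, B3–B7
The largest bag has 5 vertices, giving width 4; this decomposition certifies tw(G) ≤ 4. On the other hand G contains the 5-clique {a, b, d, g, k}. A clique must lie in a single bag of any decomposition, so no decomposition can have width below 4. Hence tw(G) = 4 exactly.

4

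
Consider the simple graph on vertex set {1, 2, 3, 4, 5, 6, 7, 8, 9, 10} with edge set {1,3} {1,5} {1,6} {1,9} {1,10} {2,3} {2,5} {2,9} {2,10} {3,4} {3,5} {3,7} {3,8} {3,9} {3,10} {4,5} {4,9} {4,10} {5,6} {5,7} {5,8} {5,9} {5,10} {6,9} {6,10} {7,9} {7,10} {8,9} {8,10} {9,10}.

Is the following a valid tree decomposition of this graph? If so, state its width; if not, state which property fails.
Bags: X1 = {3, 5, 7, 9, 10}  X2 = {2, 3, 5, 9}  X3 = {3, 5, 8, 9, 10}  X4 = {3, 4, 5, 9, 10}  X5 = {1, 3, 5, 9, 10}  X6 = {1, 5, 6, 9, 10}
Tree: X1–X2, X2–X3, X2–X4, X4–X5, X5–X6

A tree decomposition must satisfy three properties: every vertex lies in some bag; for every edge, both endpoints lie together in some bag; and for every vertex, the bags containing it form a connected subtree. Here edge (10,2) lies in no bag, so the decomposition is invalid.

No — edge (10,2) lies in no bag.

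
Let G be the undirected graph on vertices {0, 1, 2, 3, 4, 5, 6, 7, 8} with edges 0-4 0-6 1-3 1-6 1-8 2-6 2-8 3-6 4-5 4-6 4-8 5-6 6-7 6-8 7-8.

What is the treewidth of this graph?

A width-2 tree decomposition is:
Bags: B1 = {6, 7, 8}  B2 = {4, 6, 8}  B3 = {1, 6, 8}  B4 = {0, 4, 6}  B5 = {4, 5, 6}  B6 = {2, 6, 8}  B7 = {1, 3, 6}
Tree: B1–B2, B2–B3, B2–B4, B4–B5, B3–B6, B3–B7
Each bag holds 3 vertices, so the decomposition has width 2, which upper-bounds the treewidth. For the lower bound, the 3 vertices {0, 4, 6} are pairwise adjacent, and any tree decomposition puts a clique entirely inside one bag — forcing width ≥ 2. Hence tw(G) = 2 exactly.

2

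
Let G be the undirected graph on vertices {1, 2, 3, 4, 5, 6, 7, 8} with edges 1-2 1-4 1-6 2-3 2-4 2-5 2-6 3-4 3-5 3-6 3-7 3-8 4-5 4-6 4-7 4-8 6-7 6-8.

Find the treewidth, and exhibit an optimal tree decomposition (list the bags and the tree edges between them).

Treewidth 3.
Bags: B1 = {3, 4, 6, 8}  B2 = {2, 3, 4, 6}  B3 = {3, 4, 6, 7}  B4 = {1, 2, 4, 6}  B5 = {2, 3, 4, 5}
Tree: B1–B2, B1–B3, B2–B4, B2–B5

The largest bag has 4 vertices, giving width 3; this decomposition certifies tw(G) ≤ 3. For the lower bound, the 4 vertices {1, 2, 4, 6} are pairwise adjacent, and any tree decomposition puts a clique entirely inside one bag — forcing width ≥ 3. Therefore the treewidth is 3.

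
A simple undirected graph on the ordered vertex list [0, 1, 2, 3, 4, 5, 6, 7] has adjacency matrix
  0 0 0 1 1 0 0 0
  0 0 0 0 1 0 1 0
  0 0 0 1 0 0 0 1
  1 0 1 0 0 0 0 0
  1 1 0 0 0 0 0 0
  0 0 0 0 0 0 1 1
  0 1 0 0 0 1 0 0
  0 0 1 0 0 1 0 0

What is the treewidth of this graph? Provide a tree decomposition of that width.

The largest bag has 3 vertices, giving width 2; this decomposition certifies tw(G) ≤ 2. The edges 2–3–0–4–1–6–5–7–2 form a cycle, so G is not a tree and its treewidth is at least 2. The upper and lower bounds meet at 2, so that is the treewidth.

Treewidth 2.
One such decomposition:
Bags: B1 = {0, 2, 3}  B2 = {0, 2, 4}  B3 = {1, 2, 4}  B4 = {1, 2, 6}  B5 = {2, 5, 6}  B6 = {2, 5, 7}
Tree: B1–B2, B2–B3, B3–B4, B4–B5, B5–B6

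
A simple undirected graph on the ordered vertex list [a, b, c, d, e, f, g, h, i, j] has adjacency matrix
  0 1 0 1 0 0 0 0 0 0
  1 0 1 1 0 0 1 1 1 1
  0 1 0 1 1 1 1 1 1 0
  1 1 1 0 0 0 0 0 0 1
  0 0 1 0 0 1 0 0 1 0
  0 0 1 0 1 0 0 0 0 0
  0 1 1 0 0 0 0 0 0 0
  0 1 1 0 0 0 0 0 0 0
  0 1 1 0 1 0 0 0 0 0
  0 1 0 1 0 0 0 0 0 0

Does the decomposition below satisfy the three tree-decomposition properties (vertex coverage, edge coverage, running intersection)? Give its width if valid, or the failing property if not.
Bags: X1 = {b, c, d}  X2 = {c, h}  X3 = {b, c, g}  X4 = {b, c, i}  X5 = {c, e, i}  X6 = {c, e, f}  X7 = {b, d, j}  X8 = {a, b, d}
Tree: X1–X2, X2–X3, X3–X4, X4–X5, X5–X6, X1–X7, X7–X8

A tree decomposition must satisfy three properties: every vertex lies in some bag; for every edge, both endpoints lie together in some bag; and for every vertex, the bags containing it form a connected subtree. Here edge (b,h) lies in no bag, so the decomposition is invalid.

No — edge (b,h) lies in no bag.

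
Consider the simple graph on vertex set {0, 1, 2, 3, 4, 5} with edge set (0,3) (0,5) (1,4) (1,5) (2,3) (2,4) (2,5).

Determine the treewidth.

2

A width-2 tree decomposition is:
Bags: B1 = {1, 4, 5}  B2 = {2, 4, 5}  B3 = {0, 2, 5}  B4 = {0, 2, 3}
Tree: B1–B2, B2–B3, B3–B4
Every bag has size at most 3, so the width is 3 − 1 = 2 and tw(G) ≤ 2. For the lower bound, G contains the cycle 1–4–2–5–1, so G is not a forest; only forests have treewidth ≤ 1, hence tw(G) ≥ 2. Therefore the treewidth is 2.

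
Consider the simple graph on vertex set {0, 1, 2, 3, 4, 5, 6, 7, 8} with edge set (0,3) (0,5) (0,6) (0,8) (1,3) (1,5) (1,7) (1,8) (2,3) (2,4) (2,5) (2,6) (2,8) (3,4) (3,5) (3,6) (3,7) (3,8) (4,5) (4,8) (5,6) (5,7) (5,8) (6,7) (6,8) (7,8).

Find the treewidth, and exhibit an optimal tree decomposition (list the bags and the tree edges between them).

Each bag holds 5 vertices, so the decomposition has width 4, which upper-bounds the treewidth. For the lower bound, the 5 vertices {1, 3, 5, 7, 8} are pairwise adjacent, and any tree decomposition puts a clique entirely inside one bag — forcing width ≥ 4. The upper and lower bounds meet at 4, so that is the treewidth.

Treewidth 4.
Bags: B1 = {2, 3, 5, 6, 8}  B2 = {3, 5, 6, 7, 8}  B3 = {1, 3, 5, 7, 8}  B4 = {0, 3, 5, 6, 8}  B5 = {2, 3, 4, 5, 8}
Tree: B1–B2, B2–B3, B2–B4, B1–B5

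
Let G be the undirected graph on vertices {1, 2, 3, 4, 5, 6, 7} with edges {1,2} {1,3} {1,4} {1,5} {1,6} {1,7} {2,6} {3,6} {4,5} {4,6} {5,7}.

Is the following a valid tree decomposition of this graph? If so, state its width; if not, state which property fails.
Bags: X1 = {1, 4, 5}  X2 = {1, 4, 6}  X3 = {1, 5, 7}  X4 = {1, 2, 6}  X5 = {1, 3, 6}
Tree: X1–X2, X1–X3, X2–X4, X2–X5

Yes; width 2.

Vertex coverage: the bags together contain {1, 2, 3, 4, 5, 6, 7}, the full vertex set. Edge coverage: each edge of G has both endpoints in at least one bag. Running intersection: for every vertex, the bags containing it form a connected subtree. All three properties hold, so this is a valid tree decomposition of width max|bag| − 1 = 2, and hence tw(G) ≤ 2.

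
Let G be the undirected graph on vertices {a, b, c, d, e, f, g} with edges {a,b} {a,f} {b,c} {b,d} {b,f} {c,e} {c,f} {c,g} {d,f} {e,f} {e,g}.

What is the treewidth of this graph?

2

A width-2 tree decomposition is:
Bags: B1 = {b, c, f}  B2 = {b, d, f}  B3 = {c, e, f}  B4 = {c, e, g}  B5 = {a, b, f}
Tree: B1–B2, B1–B3, B3–B4, B1–B5
Each bag holds 3 vertices, so the decomposition has width 2, which upper-bounds the treewidth. Conversely, {c, e, g} is a clique of size 3, and the vertices of any clique must share a bag in every tree decomposition; so some bag has ≥ 3 vertices and tw(G) ≥ 2. Hence tw(G) = 2 exactly.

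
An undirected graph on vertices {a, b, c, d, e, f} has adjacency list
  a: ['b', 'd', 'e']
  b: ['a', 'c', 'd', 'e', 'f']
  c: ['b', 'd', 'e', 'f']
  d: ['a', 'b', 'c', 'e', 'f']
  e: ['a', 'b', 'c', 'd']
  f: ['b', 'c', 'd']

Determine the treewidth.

3

A width-3 tree decomposition is:
Bags: B1 = {b, c, d, f}  B2 = {b, c, d, e}  B3 = {a, b, d, e}
Tree: B1–B2, B2–B3
The largest bag has 4 vertices, giving width 3; this decomposition certifies tw(G) ≤ 3. For the lower bound, the 4 vertices {b, c, d, e} are pairwise adjacent, and any tree decomposition puts a clique entirely inside one bag — forcing width ≥ 3. Combining the bounds, tw(G) = 3.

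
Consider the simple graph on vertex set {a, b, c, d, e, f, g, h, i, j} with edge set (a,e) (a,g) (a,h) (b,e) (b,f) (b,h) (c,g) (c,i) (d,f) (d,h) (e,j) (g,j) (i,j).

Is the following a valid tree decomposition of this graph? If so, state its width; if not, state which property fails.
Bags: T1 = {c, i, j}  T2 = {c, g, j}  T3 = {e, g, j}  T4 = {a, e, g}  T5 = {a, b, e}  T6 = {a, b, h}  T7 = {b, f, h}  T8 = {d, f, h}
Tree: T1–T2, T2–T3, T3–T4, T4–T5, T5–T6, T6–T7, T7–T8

Yes; width 2.

Checking the three conditions: (i) the bags cover all of {a, b, c, d, e, f, g, h, i, j}; (ii) for each edge, some bag contains both endpoints; (iii) the bags containing any fixed vertex form a subtree. All hold, so the decomposition is valid with width 3 − 1 = 2.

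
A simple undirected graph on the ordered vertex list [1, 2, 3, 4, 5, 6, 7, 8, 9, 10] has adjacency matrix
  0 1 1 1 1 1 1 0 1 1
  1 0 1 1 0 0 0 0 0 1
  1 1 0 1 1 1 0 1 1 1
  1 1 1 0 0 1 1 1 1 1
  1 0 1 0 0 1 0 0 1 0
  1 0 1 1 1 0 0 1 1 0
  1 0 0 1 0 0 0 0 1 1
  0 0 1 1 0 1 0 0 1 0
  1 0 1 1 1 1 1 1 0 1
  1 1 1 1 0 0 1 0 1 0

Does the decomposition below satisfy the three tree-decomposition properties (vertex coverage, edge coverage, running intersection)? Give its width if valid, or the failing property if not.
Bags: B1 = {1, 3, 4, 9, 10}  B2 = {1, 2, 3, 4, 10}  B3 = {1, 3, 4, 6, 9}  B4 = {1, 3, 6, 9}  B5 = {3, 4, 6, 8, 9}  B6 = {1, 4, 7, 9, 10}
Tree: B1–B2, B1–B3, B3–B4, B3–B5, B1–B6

A tree decomposition must satisfy three properties: every vertex lies in some bag; for every edge, both endpoints lie together in some bag; and for every vertex, the bags containing it form a connected subtree. Here vertex 5 appears in no bag, so the decomposition is invalid.

No — vertex 5 appears in no bag.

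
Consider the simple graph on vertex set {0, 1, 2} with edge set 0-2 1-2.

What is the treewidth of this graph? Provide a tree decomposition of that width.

The largest bag has 2 vertices, giving width 1; this decomposition certifies tw(G) ≤ 1. Any graph with an edge has treewidth ≥ 1, and G has the edge 0–2. The upper and lower bounds meet at 1, so that is the treewidth.

Treewidth 1.
One optimal decomposition is:
Bags: B1 = {0, 2}  B2 = {1, 2}
Tree: B1–B2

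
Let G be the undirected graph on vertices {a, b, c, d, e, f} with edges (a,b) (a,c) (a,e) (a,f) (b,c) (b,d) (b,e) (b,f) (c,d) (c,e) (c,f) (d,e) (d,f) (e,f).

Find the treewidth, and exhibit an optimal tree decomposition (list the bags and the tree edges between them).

Each bag holds 5 vertices, so the decomposition has width 4, which upper-bounds the treewidth. Conversely, {b, c, d, e, f} is a clique of size 5, and the vertices of any clique must share a bag in every tree decomposition; so some bag has ≥ 5 vertices and tw(G) ≥ 4. Combining the bounds, tw(G) = 4.

Treewidth 4.
One optimal decomposition is:
Bags: B1 = {b, c, d, e, f}  B2 = {a, b, c, e, f}
Tree: B1–B2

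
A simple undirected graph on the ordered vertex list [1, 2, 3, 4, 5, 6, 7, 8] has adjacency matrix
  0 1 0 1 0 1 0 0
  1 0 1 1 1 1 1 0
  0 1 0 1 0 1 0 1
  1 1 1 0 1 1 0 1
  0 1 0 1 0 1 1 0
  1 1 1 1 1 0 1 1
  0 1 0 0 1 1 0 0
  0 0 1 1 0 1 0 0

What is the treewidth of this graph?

A width-3 tree decomposition is:
Bags: B1 = {2, 5, 6, 7}  B2 = {2, 4, 5, 6}  B3 = {2, 3, 4, 6}  B4 = {3, 4, 6, 8}  B5 = {1, 2, 4, 6}
Tree: B1–B2, B2–B3, B3–B4, B3–B5
Each bag holds 4 vertices, so the decomposition has width 3, which upper-bounds the treewidth. For the lower bound, the 4 vertices {3, 4, 6, 8} are pairwise adjacent, and any tree decomposition puts a clique entirely inside one bag — forcing width ≥ 3. Therefore the treewidth is 3.

3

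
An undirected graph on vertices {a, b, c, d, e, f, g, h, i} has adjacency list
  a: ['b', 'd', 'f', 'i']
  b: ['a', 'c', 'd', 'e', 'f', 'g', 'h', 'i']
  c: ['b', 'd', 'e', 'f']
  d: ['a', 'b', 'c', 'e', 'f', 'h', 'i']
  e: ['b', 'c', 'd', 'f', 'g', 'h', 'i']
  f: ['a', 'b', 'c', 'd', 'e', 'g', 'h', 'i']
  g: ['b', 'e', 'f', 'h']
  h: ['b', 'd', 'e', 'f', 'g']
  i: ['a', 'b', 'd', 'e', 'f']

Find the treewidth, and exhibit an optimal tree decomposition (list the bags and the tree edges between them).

Treewidth 4.
Bags: B1 = {b, d, e, f, i}  B2 = {a, b, d, f, i}  B3 = {b, c, d, e, f}  B4 = {b, d, e, f, h}  B5 = {b, e, f, g, h}
Tree: B1–B2, B1–B3, B3–B4, B4–B5

Each bag holds 5 vertices, so the decomposition has width 4, which upper-bounds the treewidth. For the lower bound, the 5 vertices {b, d, e, f, h} are pairwise adjacent, and any tree decomposition puts a clique entirely inside one bag — forcing width ≥ 4. The upper and lower bounds meet at 4, so that is the treewidth.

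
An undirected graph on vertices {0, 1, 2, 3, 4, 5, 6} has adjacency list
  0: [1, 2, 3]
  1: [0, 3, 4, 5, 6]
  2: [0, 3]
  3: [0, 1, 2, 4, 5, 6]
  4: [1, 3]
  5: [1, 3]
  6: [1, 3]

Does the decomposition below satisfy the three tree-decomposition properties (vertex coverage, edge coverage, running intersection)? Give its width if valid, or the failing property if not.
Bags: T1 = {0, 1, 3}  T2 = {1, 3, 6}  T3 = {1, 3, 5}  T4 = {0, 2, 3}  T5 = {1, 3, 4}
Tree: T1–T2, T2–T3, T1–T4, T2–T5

Vertex coverage: the bags together contain {0, 1, 2, 3, 4, 5, 6}, the full vertex set. Edge coverage: each edge of G has both endpoints in at least one bag. Running intersection: for every vertex, the bags containing it form a connected subtree. All three properties hold, so this is a valid tree decomposition of width max|bag| − 1 = 2, and hence tw(G) ≤ 2.

Yes; width 2.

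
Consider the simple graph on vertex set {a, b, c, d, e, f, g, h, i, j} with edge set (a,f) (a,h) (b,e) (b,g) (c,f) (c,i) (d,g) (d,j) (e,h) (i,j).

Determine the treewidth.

A width-2 tree decomposition is:
Bags: B1 = {b, d, g}  B2 = {b, d, e}  B3 = {d, e, h}  B4 = {a, d, h}  B5 = {a, d, f}  B6 = {c, d, f}  B7 = {c, d, i}  B8 = {d, i, j}
Tree: B1–B2, B2–B3, B3–B4, B4–B5, B5–B6, B6–B7, B7–B8
Each bag holds 3 vertices, so the decomposition has width 2, which upper-bounds the treewidth. Since d–g–b–e–h–a–f–c–i–j–d is a cycle in G, G is not acyclic. Forests are exactly the graphs of treewidth ≤ 1, so tw(G) ≥ 2. Therefore the treewidth is 2.

2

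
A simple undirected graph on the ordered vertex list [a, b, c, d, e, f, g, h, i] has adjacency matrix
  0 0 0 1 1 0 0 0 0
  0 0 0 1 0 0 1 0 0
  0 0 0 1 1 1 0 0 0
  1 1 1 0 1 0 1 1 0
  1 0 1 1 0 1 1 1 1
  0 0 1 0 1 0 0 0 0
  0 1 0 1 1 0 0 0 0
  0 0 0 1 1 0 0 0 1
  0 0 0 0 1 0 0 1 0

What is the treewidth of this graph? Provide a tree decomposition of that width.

Treewidth 2.
One such decomposition:
Bags: B1 = {c, d, e}  B2 = {d, e, h}  B3 = {d, e, g}  B4 = {b, d, g}  B5 = {e, h, i}  B6 = {a, d, e}  B7 = {c, e, f}
Tree: B1–B2, B2–B3, B3–B4, B2–B5, B2–B6, B1–B7

Every bag has size at most 3, so the width is 3 − 1 = 2 and tw(G) ≤ 2. For the lower bound, the 3 vertices {d, e, g} are pairwise adjacent, and any tree decomposition puts a clique entirely inside one bag — forcing width ≥ 2. The upper and lower bounds meet at 2, so that is the treewidth.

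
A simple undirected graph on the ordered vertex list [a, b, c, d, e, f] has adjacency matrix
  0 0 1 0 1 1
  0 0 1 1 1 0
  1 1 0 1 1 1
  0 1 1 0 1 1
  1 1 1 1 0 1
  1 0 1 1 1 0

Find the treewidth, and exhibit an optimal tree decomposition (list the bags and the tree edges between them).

Treewidth 3.
Bags: B1 = {c, d, e, f}  B2 = {b, c, d, e}  B3 = {a, c, e, f}
Tree: B1–B2, B1–B3

The largest bag has 4 vertices, giving width 3; this decomposition certifies tw(G) ≤ 3. For the lower bound, the 4 vertices {c, d, e, f} are pairwise adjacent, and any tree decomposition puts a clique entirely inside one bag — forcing width ≥ 3. Combining the bounds, tw(G) = 3.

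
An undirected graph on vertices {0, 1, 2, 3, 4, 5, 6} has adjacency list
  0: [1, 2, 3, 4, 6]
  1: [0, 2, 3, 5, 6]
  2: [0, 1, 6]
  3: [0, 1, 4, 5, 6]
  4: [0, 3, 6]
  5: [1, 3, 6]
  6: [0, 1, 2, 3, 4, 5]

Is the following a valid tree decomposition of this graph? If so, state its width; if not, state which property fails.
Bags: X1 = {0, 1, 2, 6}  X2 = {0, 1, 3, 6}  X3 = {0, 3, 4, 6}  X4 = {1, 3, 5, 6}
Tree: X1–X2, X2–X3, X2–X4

Yes; width 3.

Vertex coverage: the bags together contain {0, 1, 2, 3, 4, 5, 6}, the full vertex set. Edge coverage: each edge of G has both endpoints in at least one bag. Running intersection: for every vertex, the bags containing it form a connected subtree. All three properties hold, so this is a valid tree decomposition of width max|bag| − 1 = 3, and hence tw(G) ≤ 3.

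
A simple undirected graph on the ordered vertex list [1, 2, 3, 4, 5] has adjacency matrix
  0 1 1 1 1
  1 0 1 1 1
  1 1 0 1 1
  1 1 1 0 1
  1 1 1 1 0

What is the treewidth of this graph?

A width-4 tree decomposition is:
Bags: B1 = {1, 2, 3, 4, 5}
Tree: (single bag)
With just one bag of size 5, the width is 5 − 1 = 4, so tw(G) ≤ 4. On the other hand G contains the 5-clique {1, 2, 3, 4, 5}. A clique must lie in a single bag of any decomposition, so no decomposition can have width below 4. Combining the bounds, tw(G) = 4.

4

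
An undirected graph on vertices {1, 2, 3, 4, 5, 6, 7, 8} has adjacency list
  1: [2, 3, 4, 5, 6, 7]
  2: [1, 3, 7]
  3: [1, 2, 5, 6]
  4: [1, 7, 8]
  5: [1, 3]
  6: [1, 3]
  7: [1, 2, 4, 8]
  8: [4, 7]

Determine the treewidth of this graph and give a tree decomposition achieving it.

Treewidth 2.
One such decomposition:
Bags: B1 = {1, 2, 7}  B2 = {1, 2, 3}  B3 = {1, 4, 7}  B4 = {1, 3, 6}  B5 = {1, 3, 5}  B6 = {4, 7, 8}
Tree: B1–B2, B1–B3, B2–B4, B4–B5, B3–B6

The largest bag has 3 vertices, giving width 2; this decomposition certifies tw(G) ≤ 2. For the lower bound, the 3 vertices {4, 7, 8} are pairwise adjacent, and any tree decomposition puts a clique entirely inside one bag — forcing width ≥ 2. Hence tw(G) = 2 exactly.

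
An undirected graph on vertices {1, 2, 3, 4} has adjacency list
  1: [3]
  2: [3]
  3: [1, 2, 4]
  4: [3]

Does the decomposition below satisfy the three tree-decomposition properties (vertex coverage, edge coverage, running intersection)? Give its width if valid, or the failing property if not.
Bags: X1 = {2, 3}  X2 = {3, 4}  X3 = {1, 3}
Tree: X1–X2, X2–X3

Vertex coverage: the bags together contain {1, 2, 3, 4}, the full vertex set. Edge coverage: each edge of G has both endpoints in at least one bag. Running intersection: for every vertex, the bags containing it form a connected subtree. All three properties hold, so this is a valid tree decomposition of width max|bag| − 1 = 1, and hence tw(G) ≤ 1.

Yes; width 1.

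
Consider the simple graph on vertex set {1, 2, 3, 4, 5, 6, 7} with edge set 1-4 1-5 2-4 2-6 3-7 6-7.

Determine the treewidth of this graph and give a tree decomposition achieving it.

The largest bag has 2 vertices, giving width 1; this decomposition certifies tw(G) ≤ 1. Any graph with an edge has treewidth ≥ 1, and G has the edge 5–1. Combining the bounds, tw(G) = 1.

Treewidth 1.
One optimal decomposition is:
Bags: B1 = {1, 5}  B2 = {1, 4}  B3 = {2, 4}  B4 = {2, 6}  B5 = {6, 7}  B6 = {3, 7}
Tree: B1–B2, B2–B3, B3–B4, B4–B5, B5–B6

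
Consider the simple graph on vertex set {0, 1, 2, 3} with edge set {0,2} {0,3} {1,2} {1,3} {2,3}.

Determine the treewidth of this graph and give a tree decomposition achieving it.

Treewidth 2.
Bags: B1 = {0, 2, 3}  B2 = {1, 2, 3}
Tree: B1–B2

Each bag holds 3 vertices, so the decomposition has width 2, which upper-bounds the treewidth. On the other hand G contains the 3-clique {0, 2, 3}. A clique must lie in a single bag of any decomposition, so no decomposition can have width below 2. The upper and lower bounds meet at 2, so that is the treewidth.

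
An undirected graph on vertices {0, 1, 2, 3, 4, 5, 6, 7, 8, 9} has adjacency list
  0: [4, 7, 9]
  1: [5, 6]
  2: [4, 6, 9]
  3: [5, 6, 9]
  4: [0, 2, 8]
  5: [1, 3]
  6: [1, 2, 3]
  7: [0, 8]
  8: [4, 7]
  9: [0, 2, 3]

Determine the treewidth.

2

A width-2 tree decomposition is:
Bags: B1 = {0, 7, 8}  B2 = {0, 4, 8}  B3 = {0, 4, 9}  B4 = {2, 4, 9}  B5 = {2, 3, 9}  B6 = {2, 3, 6}  B7 = {3, 5, 6}  B8 = {1, 5, 6}
Tree: B1–B2, B2–B3, B3–B4, B4–B5, B5–B6, B6–B7, B7–B8
The largest bag has 3 vertices, giving width 2; this decomposition certifies tw(G) ≤ 2. For the lower bound, G contains the cycle 7–8–4–0–7, so G is not a forest; only forests have treewidth ≤ 1, hence tw(G) ≥ 2. Therefore the treewidth is 2.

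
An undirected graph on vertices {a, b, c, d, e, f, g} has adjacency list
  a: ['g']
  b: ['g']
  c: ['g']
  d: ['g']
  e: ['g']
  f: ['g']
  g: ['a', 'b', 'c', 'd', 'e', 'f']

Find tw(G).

A width-1 tree decomposition is:
Bags: B1 = {a, g}  B2 = {f, g}  B3 = {b, g}  B4 = {d, g}  B5 = {e, g}  B6 = {c, g}
Tree: B1–B2, B1–B3, B3–B4, B2–B5, B3–B6
Every bag has size at most 2, so the width is 2 − 1 = 1 and tw(G) ≤ 1. Any graph with an edge has treewidth ≥ 1, and G has the edge g–a. The upper and lower bounds meet at 1, so that is the treewidth.

1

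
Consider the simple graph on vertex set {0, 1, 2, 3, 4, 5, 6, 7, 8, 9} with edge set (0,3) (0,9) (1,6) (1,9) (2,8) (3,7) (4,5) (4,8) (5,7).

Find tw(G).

A width-1 tree decomposition is:
Bags: B1 = {2, 8}  B2 = {4, 8}  B3 = {4, 5}  B4 = {5, 7}  B5 = {3, 7}  B6 = {0, 3}  B7 = {0, 9}  B8 = {1, 9}  B9 = {1, 6}
Tree: B1–B2, B2–B3, B3–B4, B4–B5, B5–B6, B6–B7, B7–B8, B8–B9
Each bag holds 2 vertices, so the decomposition has width 1, which upper-bounds the treewidth. Since G has at least one edge (e.g. 2–8), it is not an edgeless graph, so tw(G) ≥ 1. Therefore the treewidth is 1.

1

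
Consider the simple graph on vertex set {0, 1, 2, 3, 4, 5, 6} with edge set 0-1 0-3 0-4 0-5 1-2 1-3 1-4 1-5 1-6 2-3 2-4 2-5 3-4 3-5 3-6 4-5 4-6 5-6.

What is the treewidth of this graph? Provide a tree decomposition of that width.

The largest bag has 5 vertices, giving width 4; this decomposition certifies tw(G) ≤ 4. On the other hand G contains the 5-clique {0, 1, 3, 4, 5}. A clique must lie in a single bag of any decomposition, so no decomposition can have width below 4. The upper and lower bounds meet at 4, so that is the treewidth.

Treewidth 4.
Bags: B1 = {0, 1, 3, 4, 5}  B2 = {1, 2, 3, 4, 5}  B3 = {1, 3, 4, 5, 6}
Tree: B1–B2, B2–B3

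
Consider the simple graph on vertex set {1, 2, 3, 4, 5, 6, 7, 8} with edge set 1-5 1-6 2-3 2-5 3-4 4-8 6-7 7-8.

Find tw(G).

A width-2 tree decomposition is:
Bags: B1 = {2, 3, 5}  B2 = {3, 4, 5}  B3 = {4, 5, 8}  B4 = {5, 7, 8}  B5 = {5, 6, 7}  B6 = {1, 5, 6}
Tree: B1–B2, B2–B3, B3–B4, B4–B5, B5–B6
Each bag holds 3 vertices, so the decomposition has width 2, which upper-bounds the treewidth. Since 5–2–3–4–8–7–6–1–5 is a cycle in G, G is not acyclic. Forests are exactly the graphs of treewidth ≤ 1, so tw(G) ≥ 2. The upper and lower bounds meet at 2, so that is the treewidth.

2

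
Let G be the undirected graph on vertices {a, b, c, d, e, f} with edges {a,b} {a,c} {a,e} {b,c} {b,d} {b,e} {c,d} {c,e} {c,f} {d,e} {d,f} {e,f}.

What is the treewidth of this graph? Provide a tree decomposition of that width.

Each bag holds 4 vertices, so the decomposition has width 3, which upper-bounds the treewidth. For the lower bound, the 4 vertices {c, d, e, f} are pairwise adjacent, and any tree decomposition puts a clique entirely inside one bag — forcing width ≥ 3. Combining the bounds, tw(G) = 3.

Treewidth 3.
Bags: B1 = {a, b, c, e}  B2 = {b, c, d, e}  B3 = {c, d, e, f}
Tree: B1–B2, B2–B3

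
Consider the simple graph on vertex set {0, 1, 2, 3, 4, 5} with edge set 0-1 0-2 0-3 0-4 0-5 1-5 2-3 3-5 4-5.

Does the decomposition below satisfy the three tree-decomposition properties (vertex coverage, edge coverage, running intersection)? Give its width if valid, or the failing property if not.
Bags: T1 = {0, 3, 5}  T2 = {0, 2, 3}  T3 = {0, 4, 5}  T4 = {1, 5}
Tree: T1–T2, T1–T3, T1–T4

A tree decomposition must satisfy three properties: every vertex lies in some bag; for every edge, both endpoints lie together in some bag; and for every vertex, the bags containing it form a connected subtree. Here edge (0,1) lies in no bag, so the decomposition is invalid.

No — edge (0,1) lies in no bag.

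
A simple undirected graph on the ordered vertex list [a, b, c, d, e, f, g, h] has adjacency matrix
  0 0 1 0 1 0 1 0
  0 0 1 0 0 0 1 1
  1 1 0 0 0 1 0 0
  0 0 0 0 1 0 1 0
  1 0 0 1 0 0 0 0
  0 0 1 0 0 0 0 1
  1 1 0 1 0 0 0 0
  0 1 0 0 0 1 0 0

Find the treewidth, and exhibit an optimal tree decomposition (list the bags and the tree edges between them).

Treewidth 2.
One optimal decomposition is:
Bags: B1 = {a, d, e}  B2 = {a, d, g}  B3 = {a, c, g}  B4 = {b, c, g}  B5 = {b, c, f}  B6 = {b, f, h}
Tree: B1–B2, B2–B3, B3–B4, B4–B5, B5–B6

Every bag has size at most 3, so the width is 3 − 1 = 2 and tw(G) ≤ 2. Since e–d–g–a–e is a cycle in G, G is not acyclic. Forests are exactly the graphs of treewidth ≤ 1, so tw(G) ≥ 2. Therefore the treewidth is 2.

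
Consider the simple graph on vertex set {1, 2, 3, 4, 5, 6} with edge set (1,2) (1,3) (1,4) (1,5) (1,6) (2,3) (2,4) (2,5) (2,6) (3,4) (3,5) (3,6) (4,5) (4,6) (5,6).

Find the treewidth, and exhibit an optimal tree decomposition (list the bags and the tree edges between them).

A single bag containing all 6 vertices is trivially a valid decomposition of width 5. On the other hand G contains the 6-clique {1, 2, 3, 4, 5, 6}. A clique must lie in a single bag of any decomposition, so no decomposition can have width below 5. The upper and lower bounds meet at 5, so that is the treewidth.

Treewidth 5.
Bags: B1 = {1, 2, 3, 4, 5, 6}
Tree: (single bag)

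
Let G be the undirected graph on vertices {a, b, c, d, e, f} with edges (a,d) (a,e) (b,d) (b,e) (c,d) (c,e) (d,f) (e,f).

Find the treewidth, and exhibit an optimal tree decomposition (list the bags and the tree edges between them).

Each bag holds 3 vertices, so the decomposition has width 2, which upper-bounds the treewidth. Since c–e–a–d–c is a cycle in G, G is not acyclic. Forests are exactly the graphs of treewidth ≤ 1, so tw(G) ≥ 2. Combining the bounds, tw(G) = 2.

Treewidth 2.
Bags: B1 = {c, d, e}  B2 = {a, d, e}  B3 = {b, d, e}  B4 = {d, e, f}
Tree: B1–B2, B2–B3, B3–B4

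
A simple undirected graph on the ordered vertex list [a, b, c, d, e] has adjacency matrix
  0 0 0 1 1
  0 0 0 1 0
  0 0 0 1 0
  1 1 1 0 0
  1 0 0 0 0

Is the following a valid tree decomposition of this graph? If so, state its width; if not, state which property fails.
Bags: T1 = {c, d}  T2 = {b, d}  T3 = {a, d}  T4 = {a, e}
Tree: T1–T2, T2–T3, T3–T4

Vertex coverage: the bags together contain {a, b, c, d, e}, the full vertex set. Edge coverage: each edge of G has both endpoints in at least one bag. Running intersection: for every vertex, the bags containing it form a connected subtree. All three properties hold, so this is a valid tree decomposition of width max|bag| − 1 = 1, and hence tw(G) ≤ 1.

Yes; width 1.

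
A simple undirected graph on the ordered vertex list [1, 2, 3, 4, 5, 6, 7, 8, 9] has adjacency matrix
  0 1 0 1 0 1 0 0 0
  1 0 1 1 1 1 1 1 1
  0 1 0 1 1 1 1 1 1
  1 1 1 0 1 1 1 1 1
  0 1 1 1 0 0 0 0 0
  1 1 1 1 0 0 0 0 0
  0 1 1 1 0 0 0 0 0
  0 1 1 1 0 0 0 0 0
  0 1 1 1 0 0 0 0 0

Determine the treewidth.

3

A width-3 tree decomposition is:
Bags: B1 = {2, 3, 4, 9}  B2 = {2, 3, 4, 6}  B3 = {2, 3, 4, 7}  B4 = {2, 3, 4, 8}  B5 = {1, 2, 4, 6}  B6 = {2, 3, 4, 5}
Tree: B1–B2, B2–B3, B1–B4, B2–B5, B4–B6
Every bag has size at most 4, so the width is 4 − 1 = 3 and tw(G) ≤ 3. Conversely, {1, 2, 4, 6} is a clique of size 4, and the vertices of any clique must share a bag in every tree decomposition; so some bag has ≥ 4 vertices and tw(G) ≥ 3. Hence tw(G) = 3 exactly.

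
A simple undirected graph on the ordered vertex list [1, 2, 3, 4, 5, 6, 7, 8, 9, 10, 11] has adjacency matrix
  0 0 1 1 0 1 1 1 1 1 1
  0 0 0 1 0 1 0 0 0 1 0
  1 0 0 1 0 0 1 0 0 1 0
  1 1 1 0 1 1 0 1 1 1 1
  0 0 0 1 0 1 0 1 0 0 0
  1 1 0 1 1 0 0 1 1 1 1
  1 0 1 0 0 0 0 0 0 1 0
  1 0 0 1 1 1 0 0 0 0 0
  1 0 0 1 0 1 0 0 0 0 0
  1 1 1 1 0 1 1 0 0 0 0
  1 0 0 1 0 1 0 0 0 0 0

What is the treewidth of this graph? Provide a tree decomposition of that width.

Each bag holds 4 vertices, so the decomposition has width 3, which upper-bounds the treewidth. For the lower bound, the 4 vertices {1, 3, 4, 10} are pairwise adjacent, and any tree decomposition puts a clique entirely inside one bag — forcing width ≥ 3. The upper and lower bounds meet at 3, so that is the treewidth.

Treewidth 3.
One such decomposition:
Bags: B1 = {1, 3, 4, 10}  B2 = {1, 4, 6, 10}  B3 = {1, 4, 6, 8}  B4 = {1, 4, 6, 9}  B5 = {2, 4, 6, 10}  B6 = {1, 3, 7, 10}  B7 = {4, 5, 6, 8}  B8 = {1, 4, 6, 11}
Tree: B1–B2, B2–B3, B3–B4, B2–B5, B1–B6, B3–B7, B2–B8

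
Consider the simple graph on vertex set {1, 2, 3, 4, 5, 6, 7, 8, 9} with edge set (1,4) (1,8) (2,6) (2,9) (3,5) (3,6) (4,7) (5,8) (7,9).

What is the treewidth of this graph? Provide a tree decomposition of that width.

Treewidth 2.
Bags: B1 = {1, 4, 7}  B2 = {1, 7, 9}  B3 = {1, 2, 9}  B4 = {1, 2, 6}  B5 = {1, 3, 6}  B6 = {1, 3, 5}  B7 = {1, 5, 8}
Tree: B1–B2, B2–B3, B3–B4, B4–B5, B5–B6, B6–B7

Every bag has size at most 3, so the width is 3 − 1 = 2 and tw(G) ≤ 2. The edges 1–4–7–9–2–6–3–5–8–1 form a cycle, so G is not a tree and its treewidth is at least 2. Combining the bounds, tw(G) = 2.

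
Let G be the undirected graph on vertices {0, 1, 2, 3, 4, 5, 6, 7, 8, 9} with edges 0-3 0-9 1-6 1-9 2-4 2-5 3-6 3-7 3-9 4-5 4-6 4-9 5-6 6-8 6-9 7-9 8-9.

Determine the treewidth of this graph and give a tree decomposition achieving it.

Treewidth 2.
Bags: B1 = {3, 6, 9}  B2 = {4, 6, 9}  B3 = {4, 5, 6}  B4 = {1, 6, 9}  B5 = {3, 7, 9}  B6 = {0, 3, 9}  B7 = {2, 4, 5}  B8 = {6, 8, 9}
Tree: B1–B2, B2–B3, B1–B4, B1–B5, B5–B6, B3–B7, B1–B8

Every bag has size at most 3, so the width is 3 − 1 = 2 and tw(G) ≤ 2. Conversely, {0, 3, 9} is a clique of size 3, and the vertices of any clique must share a bag in every tree decomposition; so some bag has ≥ 3 vertices and tw(G) ≥ 2. Therefore the treewidth is 2.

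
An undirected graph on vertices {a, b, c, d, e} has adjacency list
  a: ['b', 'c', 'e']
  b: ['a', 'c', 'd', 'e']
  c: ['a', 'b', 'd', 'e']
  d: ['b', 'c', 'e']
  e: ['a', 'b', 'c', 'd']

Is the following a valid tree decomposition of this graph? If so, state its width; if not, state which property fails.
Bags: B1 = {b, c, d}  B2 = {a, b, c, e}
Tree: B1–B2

No — edge (e,d) lies in no bag.

A tree decomposition must satisfy three properties: every vertex lies in some bag; for every edge, both endpoints lie together in some bag; and for every vertex, the bags containing it form a connected subtree. Here edge (e,d) lies in no bag, so the decomposition is invalid.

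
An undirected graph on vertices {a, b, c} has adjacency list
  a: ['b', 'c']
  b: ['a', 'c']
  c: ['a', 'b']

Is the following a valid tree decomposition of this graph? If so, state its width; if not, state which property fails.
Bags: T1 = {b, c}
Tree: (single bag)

No — vertex a appears in no bag.

A tree decomposition must satisfy three properties: every vertex lies in some bag; for every edge, both endpoints lie together in some bag; and for every vertex, the bags containing it form a connected subtree. Here vertex a appears in no bag, so the decomposition is invalid.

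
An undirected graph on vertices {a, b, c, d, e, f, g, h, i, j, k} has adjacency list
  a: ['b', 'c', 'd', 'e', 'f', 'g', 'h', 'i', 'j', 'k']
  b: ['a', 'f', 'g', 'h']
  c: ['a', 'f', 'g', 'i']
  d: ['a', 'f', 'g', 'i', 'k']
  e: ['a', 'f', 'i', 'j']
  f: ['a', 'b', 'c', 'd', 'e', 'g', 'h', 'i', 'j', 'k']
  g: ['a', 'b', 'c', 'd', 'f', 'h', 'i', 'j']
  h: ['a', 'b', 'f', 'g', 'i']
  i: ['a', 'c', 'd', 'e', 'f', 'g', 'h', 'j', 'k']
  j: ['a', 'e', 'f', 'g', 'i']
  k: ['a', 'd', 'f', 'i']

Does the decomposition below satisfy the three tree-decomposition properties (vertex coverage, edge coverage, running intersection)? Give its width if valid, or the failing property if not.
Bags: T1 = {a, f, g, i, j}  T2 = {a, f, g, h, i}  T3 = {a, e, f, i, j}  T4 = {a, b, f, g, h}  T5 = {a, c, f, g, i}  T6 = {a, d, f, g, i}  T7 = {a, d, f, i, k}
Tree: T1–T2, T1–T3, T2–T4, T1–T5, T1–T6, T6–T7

Every vertex of G appears in some bag (union = {a, b, c, d, e, f, g, h, i, j, k}); every edge is covered by a bag; and for each vertex v the set of bags containing v is connected in the bag tree. The decomposition is therefore valid. The largest bag has 5 vertices, so the width is 4.

Yes; width 4.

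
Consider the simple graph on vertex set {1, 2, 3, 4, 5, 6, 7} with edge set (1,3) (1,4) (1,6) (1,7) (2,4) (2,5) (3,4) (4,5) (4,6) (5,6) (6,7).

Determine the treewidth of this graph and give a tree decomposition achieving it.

Each bag holds 3 vertices, so the decomposition has width 2, which upper-bounds the treewidth. For the lower bound, the 3 vertices {1, 3, 4} are pairwise adjacent, and any tree decomposition puts a clique entirely inside one bag — forcing width ≥ 2. Therefore the treewidth is 2.

Treewidth 2.
Bags: B1 = {4, 5, 6}  B2 = {1, 4, 6}  B3 = {1, 3, 4}  B4 = {1, 6, 7}  B5 = {2, 4, 5}
Tree: B1–B2, B2–B3, B2–B4, B1–B5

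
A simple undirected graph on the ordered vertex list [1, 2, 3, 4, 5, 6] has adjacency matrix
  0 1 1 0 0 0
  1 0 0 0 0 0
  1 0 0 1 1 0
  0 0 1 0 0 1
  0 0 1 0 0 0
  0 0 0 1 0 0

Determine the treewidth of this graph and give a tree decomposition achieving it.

The largest bag has 2 vertices, giving width 1; this decomposition certifies tw(G) ≤ 1. Any graph with an edge has treewidth ≥ 1, and G has the edge 1–2. Therefore the treewidth is 1.

Treewidth 1.
Bags: B1 = {1, 2}  B2 = {1, 3}  B3 = {3, 4}  B4 = {4, 6}  B5 = {3, 5}
Tree: B1–B2, B2–B3, B3–B4, B2–B5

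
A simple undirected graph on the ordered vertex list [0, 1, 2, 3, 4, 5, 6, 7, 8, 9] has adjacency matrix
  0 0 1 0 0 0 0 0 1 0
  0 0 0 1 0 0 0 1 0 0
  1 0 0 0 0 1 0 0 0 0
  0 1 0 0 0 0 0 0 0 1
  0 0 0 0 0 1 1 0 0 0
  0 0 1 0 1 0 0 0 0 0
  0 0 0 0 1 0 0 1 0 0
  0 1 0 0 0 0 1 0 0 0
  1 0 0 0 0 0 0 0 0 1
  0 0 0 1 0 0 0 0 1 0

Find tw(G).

A width-2 tree decomposition is:
Bags: B1 = {2, 4, 5}  B2 = {0, 2, 4}  B3 = {0, 4, 8}  B4 = {4, 8, 9}  B5 = {3, 4, 9}  B6 = {1, 3, 4}  B7 = {1, 4, 7}  B8 = {4, 6, 7}
Tree: B1–B2, B2–B3, B3–B4, B4–B5, B5–B6, B6–B7, B7–B8
The largest bag has 3 vertices, giving width 2; this decomposition certifies tw(G) ≤ 2. The edges 4–5–2–0–8–9–3–1–7–6–4 form a cycle, so G is not a tree and its treewidth is at least 2. Therefore the treewidth is 2.

2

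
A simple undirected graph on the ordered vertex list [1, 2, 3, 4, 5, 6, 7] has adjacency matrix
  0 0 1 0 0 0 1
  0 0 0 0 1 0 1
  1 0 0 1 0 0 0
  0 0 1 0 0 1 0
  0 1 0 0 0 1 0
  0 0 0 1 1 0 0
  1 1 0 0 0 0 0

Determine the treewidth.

2

A width-2 tree decomposition is:
Bags: B1 = {2, 5, 7}  B2 = {5, 6, 7}  B3 = {4, 6, 7}  B4 = {3, 4, 7}  B5 = {1, 3, 7}
Tree: B1–B2, B2–B3, B3–B4, B4–B5
The largest bag has 3 vertices, giving width 2; this decomposition certifies tw(G) ≤ 2. For the lower bound, G contains the cycle 7–2–5–6–4–3–1–7, so G is not a forest; only forests have treewidth ≤ 1, hence tw(G) ≥ 2. The upper and lower bounds meet at 2, so that is the treewidth.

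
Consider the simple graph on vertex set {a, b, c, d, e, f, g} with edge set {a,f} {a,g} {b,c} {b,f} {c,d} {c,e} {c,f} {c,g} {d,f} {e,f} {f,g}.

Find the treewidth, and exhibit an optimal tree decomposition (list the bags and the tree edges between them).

The largest bag has 3 vertices, giving width 2; this decomposition certifies tw(G) ≤ 2. On the other hand G contains the 3-clique {c, d, f}. A clique must lie in a single bag of any decomposition, so no decomposition can have width below 2. The upper and lower bounds meet at 2, so that is the treewidth.

Treewidth 2.
One optimal decomposition is:
Bags: B1 = {a, f, g}  B2 = {c, f, g}  B3 = {c, e, f}  B4 = {b, c, f}  B5 = {c, d, f}
Tree: B1–B2, B2–B3, B3–B4, B3–B5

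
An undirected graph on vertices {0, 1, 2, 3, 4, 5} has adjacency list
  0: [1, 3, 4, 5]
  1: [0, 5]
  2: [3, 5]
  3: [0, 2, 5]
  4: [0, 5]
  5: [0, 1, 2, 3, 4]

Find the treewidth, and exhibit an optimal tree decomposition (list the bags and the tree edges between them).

Treewidth 2.
Bags: B1 = {0, 3, 5}  B2 = {0, 4, 5}  B3 = {2, 3, 5}  B4 = {0, 1, 5}
Tree: B1–B2, B1–B3, B1–B4

The largest bag has 3 vertices, giving width 2; this decomposition certifies tw(G) ≤ 2. Conversely, {0, 1, 5} is a clique of size 3, and the vertices of any clique must share a bag in every tree decomposition; so some bag has ≥ 3 vertices and tw(G) ≥ 2. Hence tw(G) = 2 exactly.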